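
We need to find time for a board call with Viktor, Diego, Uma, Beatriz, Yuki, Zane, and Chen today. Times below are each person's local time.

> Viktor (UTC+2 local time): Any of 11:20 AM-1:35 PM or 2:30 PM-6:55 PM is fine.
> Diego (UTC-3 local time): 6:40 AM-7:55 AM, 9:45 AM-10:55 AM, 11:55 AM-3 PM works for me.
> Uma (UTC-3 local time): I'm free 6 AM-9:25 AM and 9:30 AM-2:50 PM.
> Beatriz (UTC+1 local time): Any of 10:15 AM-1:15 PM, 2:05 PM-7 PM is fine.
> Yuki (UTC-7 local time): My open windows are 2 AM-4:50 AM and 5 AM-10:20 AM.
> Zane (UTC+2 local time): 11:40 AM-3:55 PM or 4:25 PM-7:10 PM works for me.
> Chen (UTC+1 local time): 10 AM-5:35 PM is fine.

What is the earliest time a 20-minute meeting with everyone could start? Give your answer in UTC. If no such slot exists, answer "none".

Viktor in UTC: 09:20-11:35, 12:30-16:55 (subtract 2h to convert from UTC+2).
Diego in UTC: 09:40-10:55, 12:45-13:55, 14:55-18:00 (add 3h to convert from UTC-3).
Uma in UTC: 09:00-12:25, 12:30-17:50 (add 3h to convert from UTC-3).
Beatriz in UTC: 09:15-12:15, 13:05-18:00 (subtract 1h to convert from UTC+1).
Yuki in UTC: 09:00-11:50, 12:00-17:20 (add 7h to convert from UTC-7).
Zane in UTC: 09:40-13:55, 14:25-17:10 (subtract 2h to convert from UTC+2).
Chen in UTC: 09:00-16:35 (subtract 1h to convert from UTC+1).
Viktor ∩ Diego: 09:40-10:55, 12:45-13:55, 14:55-16:55.
Viktor ∩ Diego ∩ Uma: 09:40-10:55, 12:45-13:55, 14:55-16:55.
Viktor ∩ Diego ∩ Uma ∩ Beatriz: 09:40-10:55, 13:05-13:55, 14:55-16:55.
Viktor ∩ Diego ∩ Uma ∩ Beatriz ∩ Yuki: 09:40-10:55, 13:05-13:55, 14:55-16:55.
Viktor ∩ Diego ∩ Uma ∩ Beatriz ∩ Yuki ∩ Zane: 09:40-10:55, 13:05-13:55, 14:55-16:55.
Viktor ∩ Diego ∩ Uma ∩ Beatriz ∩ Yuki ∩ Zane ∩ Chen: 09:40-10:55, 13:05-13:55, 14:55-16:35.
So the common availability across everyone is 09:40-10:55, 13:05-13:55, 14:55-16:35.
The first common window of at least 20 minutes is 09:40-10:55, so the earliest start is 09:40.

09:40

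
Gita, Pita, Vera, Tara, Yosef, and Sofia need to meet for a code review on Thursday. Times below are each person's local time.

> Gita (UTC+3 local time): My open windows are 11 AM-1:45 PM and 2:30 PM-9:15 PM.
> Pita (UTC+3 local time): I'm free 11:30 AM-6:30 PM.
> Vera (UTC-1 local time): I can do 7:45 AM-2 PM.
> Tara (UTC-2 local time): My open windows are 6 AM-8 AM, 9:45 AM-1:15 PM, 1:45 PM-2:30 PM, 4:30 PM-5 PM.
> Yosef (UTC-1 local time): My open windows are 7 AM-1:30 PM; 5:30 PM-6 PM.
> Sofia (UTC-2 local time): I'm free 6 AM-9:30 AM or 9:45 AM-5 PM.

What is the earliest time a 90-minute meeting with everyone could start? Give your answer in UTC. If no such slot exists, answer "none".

Gita in UTC: 08:00-10:45, 11:30-18:15 (subtract 3h to convert from UTC+3).
Pita in UTC: 08:30-15:30 (subtract 3h to convert from UTC+3).
Vera in UTC: 08:45-15:00 (add 1h to convert from UTC-1).
Tara in UTC: 08:00-10:00, 11:45-15:15, 15:45-16:30, 18:30-19:00 (add 2h to convert from UTC-2).
Yosef in UTC: 08:00-14:30, 18:30-19:00 (add 1h to convert from UTC-1).
Sofia in UTC: 08:00-11:30, 11:45-19:00 (add 2h to convert from UTC-2).
Gita ∩ Pita: 08:30-10:45, 11:30-15:30.
Gita ∩ Pita ∩ Vera: 08:45-10:45, 11:30-15:00.
Gita ∩ Pita ∩ Vera ∩ Tara: 08:45-10:00, 11:45-15:00.
Gita ∩ Pita ∩ Vera ∩ Tara ∩ Yosef: 08:45-10:00, 11:45-14:30.
Gita ∩ Pita ∩ Vera ∩ Tara ∩ Yosef ∩ Sofia: 08:45-10:00, 11:45-14:30.
The first common window of at least 90 minutes is 11:45-14:30, so the earliest start is 11:45.

11:45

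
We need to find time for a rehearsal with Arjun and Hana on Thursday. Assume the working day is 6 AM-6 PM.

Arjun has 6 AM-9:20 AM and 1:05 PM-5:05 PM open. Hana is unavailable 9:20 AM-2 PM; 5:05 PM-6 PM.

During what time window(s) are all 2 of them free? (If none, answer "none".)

Arjun free: 06:00-09:20, 13:05-17:05.
Hana free: 06:00-09:20, 14:00-17:05 (invert busy blocks within the working day).
Arjun ∩ Hana: 06:00-09:20, 14:00-17:05.

06:00-09:20, 14:00-17:05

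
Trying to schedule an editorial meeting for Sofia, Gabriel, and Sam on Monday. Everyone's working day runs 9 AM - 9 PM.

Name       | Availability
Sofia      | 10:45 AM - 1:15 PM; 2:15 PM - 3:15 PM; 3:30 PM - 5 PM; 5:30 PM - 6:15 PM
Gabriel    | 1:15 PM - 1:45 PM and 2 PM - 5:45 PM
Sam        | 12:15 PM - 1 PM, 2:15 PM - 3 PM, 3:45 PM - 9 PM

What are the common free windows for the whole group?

Sofia ∩ Gabriel: 14:15-15:15, 15:30-17:00, 17:30-17:45.
Sofia ∩ Gabriel ∩ Sam: 14:15-15:00, 15:45-17:00, 17:30-17:45.
Those are the intersection windows.

14:15-15:00, 15:45-17:00, 17:30-17:45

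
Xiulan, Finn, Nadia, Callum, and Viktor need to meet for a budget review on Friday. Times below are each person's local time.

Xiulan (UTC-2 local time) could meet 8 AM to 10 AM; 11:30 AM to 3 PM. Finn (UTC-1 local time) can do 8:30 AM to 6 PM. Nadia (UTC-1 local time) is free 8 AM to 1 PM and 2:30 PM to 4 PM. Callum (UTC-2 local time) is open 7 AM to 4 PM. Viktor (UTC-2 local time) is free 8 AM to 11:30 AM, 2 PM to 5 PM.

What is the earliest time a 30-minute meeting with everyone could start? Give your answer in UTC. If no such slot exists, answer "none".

10:00

Xiulan in UTC: 10:00-12:00, 13:30-17:00 (add 2h to convert from UTC-2).
Finn in UTC: 09:30-19:00 (add 1h to convert from UTC-1).
Nadia in UTC: 09:00-14:00, 15:30-17:00 (add 1h to convert from UTC-1).
Callum in UTC: 09:00-18:00 (add 2h to convert from UTC-2).
Viktor in UTC: 10:00-13:30, 16:00-19:00 (add 2h to convert from UTC-2).
Xiulan ∩ Finn: 10:00-12:00, 13:30-17:00.
Xiulan ∩ Finn ∩ Nadia: 10:00-12:00, 13:30-14:00, 15:30-17:00.
Xiulan ∩ Finn ∩ Nadia ∩ Callum: 10:00-12:00, 13:30-14:00, 15:30-17:00.
Xiulan ∩ Finn ∩ Nadia ∩ Callum ∩ Viktor: 10:00-12:00, 16:00-17:00.
So the common availability across everyone is 10:00-12:00, 16:00-17:00.
The first common window of at least 30 minutes is 10:00-12:00, so the earliest start is 10:00.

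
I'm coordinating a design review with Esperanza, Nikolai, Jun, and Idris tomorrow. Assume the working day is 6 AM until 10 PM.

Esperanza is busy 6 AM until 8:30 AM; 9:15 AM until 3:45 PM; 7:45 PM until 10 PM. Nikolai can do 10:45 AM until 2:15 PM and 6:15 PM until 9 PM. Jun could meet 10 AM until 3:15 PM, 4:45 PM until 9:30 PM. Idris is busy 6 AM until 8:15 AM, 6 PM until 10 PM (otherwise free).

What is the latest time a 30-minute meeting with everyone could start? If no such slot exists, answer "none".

Esperanza free: 08:30-09:15, 15:45-19:45 (invert busy blocks within the working day).
Nikolai free: 10:45-14:15, 18:15-21:00.
Jun free: 10:00-15:15, 16:45-21:30.
Idris free: 08:15-18:00 (invert busy blocks within the working day).
Esperanza ∩ Nikolai: 18:15-19:45.
Esperanza ∩ Nikolai ∩ Jun: 18:15-19:45.
Esperanza ∩ Nikolai ∩ Jun ∩ Idris: ∅.
There is no time when everyone is free.
No common window is at least 30 minutes long.

none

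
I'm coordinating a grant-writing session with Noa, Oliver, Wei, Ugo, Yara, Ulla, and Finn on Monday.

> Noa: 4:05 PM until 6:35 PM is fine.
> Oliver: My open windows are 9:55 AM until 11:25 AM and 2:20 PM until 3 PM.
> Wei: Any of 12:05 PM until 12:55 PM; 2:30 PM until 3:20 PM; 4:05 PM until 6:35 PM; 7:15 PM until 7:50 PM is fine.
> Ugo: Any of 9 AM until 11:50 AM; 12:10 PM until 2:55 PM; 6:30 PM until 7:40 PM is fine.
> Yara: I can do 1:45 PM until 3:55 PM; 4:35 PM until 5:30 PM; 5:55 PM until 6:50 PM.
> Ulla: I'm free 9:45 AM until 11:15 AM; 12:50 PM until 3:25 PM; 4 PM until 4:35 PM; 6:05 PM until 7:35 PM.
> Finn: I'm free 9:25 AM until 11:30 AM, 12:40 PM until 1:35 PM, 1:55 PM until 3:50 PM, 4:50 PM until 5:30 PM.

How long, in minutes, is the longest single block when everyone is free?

Noa ∩ Oliver: ∅.
Noa ∩ Oliver ∩ Wei: ∅.
Noa ∩ Oliver ∩ Wei ∩ Ugo: ∅.
Noa ∩ Oliver ∩ Wei ∩ Ugo ∩ Yara: ∅.
Noa ∩ Oliver ∩ Wei ∩ Ugo ∩ Yara ∩ Ulla: ∅.
Noa ∩ Oliver ∩ Wei ∩ Ugo ∩ Yara ∩ Ulla ∩ Finn: ∅.
There is no time when everyone is free.
No common window exists, so the longest block is 0 minutes.

0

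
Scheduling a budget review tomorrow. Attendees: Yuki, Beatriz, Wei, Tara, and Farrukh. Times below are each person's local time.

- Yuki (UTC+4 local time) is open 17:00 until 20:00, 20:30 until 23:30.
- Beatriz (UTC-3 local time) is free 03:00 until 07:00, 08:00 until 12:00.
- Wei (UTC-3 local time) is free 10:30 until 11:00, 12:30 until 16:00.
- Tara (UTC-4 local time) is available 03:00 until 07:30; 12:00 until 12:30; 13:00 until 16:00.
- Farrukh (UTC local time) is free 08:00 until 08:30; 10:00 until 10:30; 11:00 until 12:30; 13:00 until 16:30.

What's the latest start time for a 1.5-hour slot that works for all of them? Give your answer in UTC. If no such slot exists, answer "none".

Yuki in UTC: 13:00-16:00, 16:30-19:30 (subtract 4h to convert from UTC+4).
Beatriz in UTC: 06:00-10:00, 11:00-15:00 (add 3h to convert from UTC-3).
Wei in UTC: 13:30-14:00, 15:30-19:00 (add 3h to convert from UTC-3).
Tara in UTC: 07:00-11:30, 16:00-16:30, 17:00-20:00 (add 4h to convert from UTC-4).
Farrukh in UTC: 08:00-08:30, 10:00-10:30, 11:00-12:30, 13:00-16:30.
Yuki ∩ Beatriz: 13:00-15:00.
Yuki ∩ Beatriz ∩ Wei: 13:30-14:00.
Yuki ∩ Beatriz ∩ Wei ∩ Tara: ∅.
Yuki ∩ Beatriz ∩ Wei ∩ Tara ∩ Farrukh: ∅.
There is no time when everyone is free.
No common window is at least 90 minutes long.

none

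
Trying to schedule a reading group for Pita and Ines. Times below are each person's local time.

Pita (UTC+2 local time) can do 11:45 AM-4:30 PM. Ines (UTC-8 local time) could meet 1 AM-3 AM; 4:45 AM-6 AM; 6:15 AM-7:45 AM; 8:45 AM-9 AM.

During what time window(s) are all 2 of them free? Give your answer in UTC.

Pita in UTC: 09:45-14:30 (subtract 2h to convert from UTC+2).
Ines in UTC: 09:00-11:00, 12:45-14:00, 14:15-15:45, 16:45-17:00 (add 8h to convert from UTC-8).
Pita ∩ Ines: 09:45-11:00, 12:45-14:00, 14:15-14:30.

09:45-11:00, 12:45-14:00, 14:15-14:30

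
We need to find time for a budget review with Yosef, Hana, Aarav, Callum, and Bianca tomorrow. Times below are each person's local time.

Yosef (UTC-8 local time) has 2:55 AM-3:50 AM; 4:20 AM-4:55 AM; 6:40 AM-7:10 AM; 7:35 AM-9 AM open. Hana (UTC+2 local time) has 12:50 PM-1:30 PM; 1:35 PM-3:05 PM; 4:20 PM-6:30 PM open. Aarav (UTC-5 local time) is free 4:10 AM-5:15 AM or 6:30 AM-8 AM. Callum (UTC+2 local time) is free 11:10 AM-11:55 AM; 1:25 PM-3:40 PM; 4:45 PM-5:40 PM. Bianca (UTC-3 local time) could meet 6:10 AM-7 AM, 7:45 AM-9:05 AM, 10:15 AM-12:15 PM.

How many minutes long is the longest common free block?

Yosef in UTC: 10:55-11:50, 12:20-12:55, 14:40-15:10, 15:35-17:00 (add 8h to convert from UTC-8).
Hana in UTC: 10:50-11:30, 11:35-13:05, 14:20-16:30 (subtract 2h to convert from UTC+2).
Aarav in UTC: 09:10-10:15, 11:30-13:00 (add 5h to convert from UTC-5).
Callum in UTC: 09:10-09:55, 11:25-13:40, 14:45-15:40 (subtract 2h to convert from UTC+2).
Bianca in UTC: 09:10-10:00, 10:45-12:05, 13:15-15:15 (add 3h to convert from UTC-3).
Yosef ∩ Hana: 10:55-11:30, 11:35-11:50, 12:20-12:55, 14:40-15:10, 15:35-16:30.
Yosef ∩ Hana ∩ Aarav: 11:35-11:50, 12:20-12:55.
Yosef ∩ Hana ∩ Aarav ∩ Callum: 11:35-11:50, 12:20-12:55.
Yosef ∩ Hana ∩ Aarav ∩ Callum ∩ Bianca: 11:35-11:50.
The longest is 11:35-11:50 at 15 minutes.

15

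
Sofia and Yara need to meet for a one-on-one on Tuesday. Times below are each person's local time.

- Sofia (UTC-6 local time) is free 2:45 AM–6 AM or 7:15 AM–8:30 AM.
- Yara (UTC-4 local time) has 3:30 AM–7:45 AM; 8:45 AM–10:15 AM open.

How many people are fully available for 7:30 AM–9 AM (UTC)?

1

Sofia in UTC: 08:45-12:00, 13:15-14:30 (add 6h to convert from UTC-6).
Yara in UTC: 07:30-11:45, 12:45-14:15 (add 4h to convert from UTC-4).
Yara can make the full 07:30-09:00 slot — that's 1.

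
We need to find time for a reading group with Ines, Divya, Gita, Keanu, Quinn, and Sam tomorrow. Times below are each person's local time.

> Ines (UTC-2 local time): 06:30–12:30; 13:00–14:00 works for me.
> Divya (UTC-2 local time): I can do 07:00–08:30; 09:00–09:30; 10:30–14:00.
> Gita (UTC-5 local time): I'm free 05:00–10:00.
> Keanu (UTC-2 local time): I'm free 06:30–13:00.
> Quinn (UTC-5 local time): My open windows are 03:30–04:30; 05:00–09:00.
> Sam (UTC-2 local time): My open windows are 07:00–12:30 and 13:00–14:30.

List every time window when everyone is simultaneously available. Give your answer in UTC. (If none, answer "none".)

Ines in UTC: 08:30-14:30, 15:00-16:00 (add 2h to convert from UTC-2).
Divya in UTC: 09:00-10:30, 11:00-11:30, 12:30-16:00 (add 2h to convert from UTC-2).
Gita in UTC: 10:00-15:00 (add 5h to convert from UTC-5).
Keanu in UTC: 08:30-15:00 (add 2h to convert from UTC-2).
Quinn in UTC: 08:30-09:30, 10:00-14:00 (add 5h to convert from UTC-5).
Sam in UTC: 09:00-14:30, 15:00-16:30 (add 2h to convert from UTC-2).
Ines ∩ Divya: 09:00-10:30, 11:00-11:30, 12:30-14:30, 15:00-16:00.
Ines ∩ Divya ∩ Gita: 10:00-10:30, 11:00-11:30, 12:30-14:30.
Ines ∩ Divya ∩ Gita ∩ Keanu: 10:00-10:30, 11:00-11:30, 12:30-14:30.
Ines ∩ Divya ∩ Gita ∩ Keanu ∩ Quinn: 10:00-10:30, 11:00-11:30, 12:30-14:00.
Ines ∩ Divya ∩ Gita ∩ Keanu ∩ Quinn ∩ Sam: 10:00-10:30, 11:00-11:30, 12:30-14:00.
So the common availability across everyone is 10:00-10:30, 11:00-11:30, 12:30-14:00.

10:00-10:30, 11:00-11:30, 12:30-14:00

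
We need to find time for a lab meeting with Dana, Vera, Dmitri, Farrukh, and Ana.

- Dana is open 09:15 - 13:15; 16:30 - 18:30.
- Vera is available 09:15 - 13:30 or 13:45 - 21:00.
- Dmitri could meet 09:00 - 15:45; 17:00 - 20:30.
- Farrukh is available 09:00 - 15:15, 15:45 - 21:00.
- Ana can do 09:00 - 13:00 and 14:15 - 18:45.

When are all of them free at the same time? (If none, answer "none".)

Dana ∩ Vera: 09:15-13:15, 16:30-18:30.
Dana ∩ Vera ∩ Dmitri: 09:15-13:15, 17:00-18:30.
Dana ∩ Vera ∩ Dmitri ∩ Farrukh: 09:15-13:15, 17:00-18:30.
Dana ∩ Vera ∩ Dmitri ∩ Farrukh ∩ Ana: 09:15-13:00, 17:00-18:30.
Those are the intersection windows.

09:15-13:00, 17:00-18:30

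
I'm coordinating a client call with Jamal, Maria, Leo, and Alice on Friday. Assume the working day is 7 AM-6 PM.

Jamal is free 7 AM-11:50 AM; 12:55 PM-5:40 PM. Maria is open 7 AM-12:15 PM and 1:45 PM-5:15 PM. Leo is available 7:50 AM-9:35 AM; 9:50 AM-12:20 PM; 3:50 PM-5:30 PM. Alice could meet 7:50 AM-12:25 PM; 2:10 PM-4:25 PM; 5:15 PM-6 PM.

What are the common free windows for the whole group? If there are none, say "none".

Jamal ∩ Maria: 07:00-11:50, 13:45-17:15.
Jamal ∩ Maria ∩ Leo: 07:50-09:35, 09:50-11:50, 15:50-17:15.
Jamal ∩ Maria ∩ Leo ∩ Alice: 07:50-09:35, 09:50-11:50, 15:50-16:25.

07:50-09:35, 09:50-11:50, 15:50-16:25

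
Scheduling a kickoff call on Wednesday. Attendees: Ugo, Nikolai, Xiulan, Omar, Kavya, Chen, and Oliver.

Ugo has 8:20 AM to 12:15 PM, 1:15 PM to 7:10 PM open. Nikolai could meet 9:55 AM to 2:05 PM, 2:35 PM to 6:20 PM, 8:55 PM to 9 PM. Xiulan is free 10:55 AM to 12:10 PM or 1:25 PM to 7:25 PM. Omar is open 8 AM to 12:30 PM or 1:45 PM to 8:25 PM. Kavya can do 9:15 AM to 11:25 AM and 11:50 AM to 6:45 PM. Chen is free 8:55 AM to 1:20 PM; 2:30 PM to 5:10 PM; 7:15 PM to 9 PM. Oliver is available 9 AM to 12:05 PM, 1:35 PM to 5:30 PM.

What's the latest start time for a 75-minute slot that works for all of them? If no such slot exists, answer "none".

Ugo ∩ Nikolai: 09:55-12:15, 13:15-14:05, 14:35-18:20.
Ugo ∩ Nikolai ∩ Xiulan: 10:55-12:10, 13:25-14:05, 14:35-18:20.
Ugo ∩ Nikolai ∩ Xiulan ∩ Omar: 10:55-12:10, 13:45-14:05, 14:35-18:20.
Ugo ∩ Nikolai ∩ Xiulan ∩ Omar ∩ Kavya: 10:55-11:25, 11:50-12:10, 13:45-14:05, 14:35-18:20.
Ugo ∩ Nikolai ∩ Xiulan ∩ Omar ∩ Kavya ∩ Chen: 10:55-11:25, 11:50-12:10, 14:35-17:10.
Ugo ∩ Nikolai ∩ Xiulan ∩ Omar ∩ Kavya ∩ Chen ∩ Oliver: 10:55-11:25, 11:50-12:05, 14:35-17:10.
Those are the intersection windows.
The last common window of at least 75 minutes is 14:35-17:10; a 75-minute meeting can start as late as 15:55 and still end by 17:10.

15:55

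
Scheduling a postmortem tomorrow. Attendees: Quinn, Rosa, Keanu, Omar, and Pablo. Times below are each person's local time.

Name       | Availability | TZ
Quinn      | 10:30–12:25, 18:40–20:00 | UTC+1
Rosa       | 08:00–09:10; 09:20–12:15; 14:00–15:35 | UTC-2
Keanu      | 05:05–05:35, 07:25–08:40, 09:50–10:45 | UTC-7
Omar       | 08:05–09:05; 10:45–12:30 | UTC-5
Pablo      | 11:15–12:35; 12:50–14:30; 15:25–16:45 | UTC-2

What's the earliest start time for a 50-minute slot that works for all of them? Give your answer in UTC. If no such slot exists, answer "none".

Quinn in UTC: 09:30-11:25, 17:40-19:00 (subtract 1h to convert from UTC+1).
Rosa in UTC: 10:00-11:10, 11:20-14:15, 16:00-17:35 (add 2h to convert from UTC-2).
Keanu in UTC: 12:05-12:35, 14:25-15:40, 16:50-17:45 (add 7h to convert from UTC-7).
Omar in UTC: 13:05-14:05, 15:45-17:30 (add 5h to convert from UTC-5).
Pablo in UTC: 13:15-14:35, 14:50-16:30, 17:25-18:45 (add 2h to convert from UTC-2).
Quinn ∩ Rosa: 10:00-11:10, 11:20-11:25.
Quinn ∩ Rosa ∩ Keanu: ∅.
Quinn ∩ Rosa ∩ Keanu ∩ Omar: ∅.
Quinn ∩ Rosa ∩ Keanu ∩ Omar ∩ Pablo: ∅.
There is no time when everyone is free.
No common window is at least 50 minutes long.

none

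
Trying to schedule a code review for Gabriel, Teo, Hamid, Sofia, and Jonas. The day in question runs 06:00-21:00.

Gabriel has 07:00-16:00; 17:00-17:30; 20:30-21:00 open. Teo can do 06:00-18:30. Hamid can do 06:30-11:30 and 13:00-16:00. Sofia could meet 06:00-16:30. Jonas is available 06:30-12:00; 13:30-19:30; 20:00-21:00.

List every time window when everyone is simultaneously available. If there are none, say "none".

07:00-11:30, 13:30-16:00

Gabriel ∩ Teo: 07:00-16:00, 17:00-17:30.
Gabriel ∩ Teo ∩ Hamid: 07:00-11:30, 13:00-16:00.
Gabriel ∩ Teo ∩ Hamid ∩ Sofia: 07:00-11:30, 13:00-16:00.
Gabriel ∩ Teo ∩ Hamid ∩ Sofia ∩ Jonas: 07:00-11:30, 13:30-16:00.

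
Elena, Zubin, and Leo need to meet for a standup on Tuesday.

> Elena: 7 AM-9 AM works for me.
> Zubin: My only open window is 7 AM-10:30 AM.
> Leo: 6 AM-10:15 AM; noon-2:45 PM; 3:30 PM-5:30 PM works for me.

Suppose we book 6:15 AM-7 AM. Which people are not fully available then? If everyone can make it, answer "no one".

Elena: not fully free for 06:15-07:00. Zubin: not fully free for 06:15-07:00. Leo: free for 06:15-07:00.

Elena, Zubin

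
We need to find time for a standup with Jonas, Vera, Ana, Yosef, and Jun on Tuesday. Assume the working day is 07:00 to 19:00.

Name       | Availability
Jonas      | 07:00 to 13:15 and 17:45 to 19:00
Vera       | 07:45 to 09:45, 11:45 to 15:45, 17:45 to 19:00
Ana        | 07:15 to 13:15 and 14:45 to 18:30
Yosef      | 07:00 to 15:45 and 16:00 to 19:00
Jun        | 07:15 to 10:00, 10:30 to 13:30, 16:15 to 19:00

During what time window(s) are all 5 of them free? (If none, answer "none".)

07:45-09:45, 11:45-13:15, 17:45-18:30

Jonas ∩ Vera: 07:45-09:45, 11:45-13:15, 17:45-19:00.
Jonas ∩ Vera ∩ Ana: 07:45-09:45, 11:45-13:15, 17:45-18:30.
Jonas ∩ Vera ∩ Ana ∩ Yosef: 07:45-09:45, 11:45-13:15, 17:45-18:30.
Jonas ∩ Vera ∩ Ana ∩ Yosef ∩ Jun: 07:45-09:45, 11:45-13:15, 17:45-18:30.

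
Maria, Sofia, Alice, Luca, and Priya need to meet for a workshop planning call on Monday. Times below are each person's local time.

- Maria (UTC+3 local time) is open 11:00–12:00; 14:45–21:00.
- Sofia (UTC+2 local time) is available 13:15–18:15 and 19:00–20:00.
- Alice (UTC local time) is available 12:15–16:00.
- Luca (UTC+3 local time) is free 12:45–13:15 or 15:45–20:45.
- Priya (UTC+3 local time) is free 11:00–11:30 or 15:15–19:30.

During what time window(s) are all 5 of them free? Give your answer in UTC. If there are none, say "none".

12:45-16:00

Maria in UTC: 08:00-09:00, 11:45-18:00 (subtract 3h to convert from UTC+3).
Sofia in UTC: 11:15-16:15, 17:00-18:00 (subtract 2h to convert from UTC+2).
Alice in UTC: 12:15-16:00.
Luca in UTC: 09:45-10:15, 12:45-17:45 (subtract 3h to convert from UTC+3).
Priya in UTC: 08:00-08:30, 12:15-16:30 (subtract 3h to convert from UTC+3).
Maria ∩ Sofia: 11:45-16:15, 17:00-18:00.
Maria ∩ Sofia ∩ Alice: 12:15-16:00.
Maria ∩ Sofia ∩ Alice ∩ Luca: 12:45-16:00.
Maria ∩ Sofia ∩ Alice ∩ Luca ∩ Priya: 12:45-16:00.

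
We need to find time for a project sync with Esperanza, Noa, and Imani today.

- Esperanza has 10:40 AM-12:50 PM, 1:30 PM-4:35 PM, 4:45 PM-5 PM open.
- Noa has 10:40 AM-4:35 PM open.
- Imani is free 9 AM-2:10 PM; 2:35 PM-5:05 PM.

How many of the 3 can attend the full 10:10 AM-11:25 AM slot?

Imani can make the full 10:10-11:25 slot — that's 1.

1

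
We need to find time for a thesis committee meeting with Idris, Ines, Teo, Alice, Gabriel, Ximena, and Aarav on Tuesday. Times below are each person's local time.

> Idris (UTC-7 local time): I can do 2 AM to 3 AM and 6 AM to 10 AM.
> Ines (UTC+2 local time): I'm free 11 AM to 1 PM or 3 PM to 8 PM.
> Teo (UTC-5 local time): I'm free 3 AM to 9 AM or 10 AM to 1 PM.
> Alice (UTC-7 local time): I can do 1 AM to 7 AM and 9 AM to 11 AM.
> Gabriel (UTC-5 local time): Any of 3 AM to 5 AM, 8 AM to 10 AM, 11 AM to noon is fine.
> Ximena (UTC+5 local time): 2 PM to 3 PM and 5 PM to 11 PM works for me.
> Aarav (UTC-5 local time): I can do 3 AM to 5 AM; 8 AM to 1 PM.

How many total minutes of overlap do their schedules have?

180

Idris in UTC: 09:00-10:00, 13:00-17:00 (add 7h to convert from UTC-7).
Ines in UTC: 09:00-11:00, 13:00-18:00 (subtract 2h to convert from UTC+2).
Teo in UTC: 08:00-14:00, 15:00-18:00 (add 5h to convert from UTC-5).
Alice in UTC: 08:00-14:00, 16:00-18:00 (add 7h to convert from UTC-7).
Gabriel in UTC: 08:00-10:00, 13:00-15:00, 16:00-17:00 (add 5h to convert from UTC-5).
Ximena in UTC: 09:00-10:00, 12:00-18:00 (subtract 5h to convert from UTC+5).
Aarav in UTC: 08:00-10:00, 13:00-18:00 (add 5h to convert from UTC-5).
Idris ∩ Ines: 09:00-10:00, 13:00-17:00.
Idris ∩ Ines ∩ Teo: 09:00-10:00, 13:00-14:00, 15:00-17:00.
Idris ∩ Ines ∩ Teo ∩ Alice: 09:00-10:00, 13:00-14:00, 16:00-17:00.
Idris ∩ Ines ∩ Teo ∩ Alice ∩ Gabriel: 09:00-10:00, 13:00-14:00, 16:00-17:00.
Idris ∩ Ines ∩ Teo ∩ Alice ∩ Gabriel ∩ Ximena: 09:00-10:00, 13:00-14:00, 16:00-17:00.
Idris ∩ Ines ∩ Teo ∩ Alice ∩ Gabriel ∩ Ximena ∩ Aarav: 09:00-10:00, 13:00-14:00, 16:00-17:00.
So the common availability across everyone is 09:00-10:00, 13:00-14:00, 16:00-17:00.
Summing the common windows: 60 + 60 + 60 = 180 minutes.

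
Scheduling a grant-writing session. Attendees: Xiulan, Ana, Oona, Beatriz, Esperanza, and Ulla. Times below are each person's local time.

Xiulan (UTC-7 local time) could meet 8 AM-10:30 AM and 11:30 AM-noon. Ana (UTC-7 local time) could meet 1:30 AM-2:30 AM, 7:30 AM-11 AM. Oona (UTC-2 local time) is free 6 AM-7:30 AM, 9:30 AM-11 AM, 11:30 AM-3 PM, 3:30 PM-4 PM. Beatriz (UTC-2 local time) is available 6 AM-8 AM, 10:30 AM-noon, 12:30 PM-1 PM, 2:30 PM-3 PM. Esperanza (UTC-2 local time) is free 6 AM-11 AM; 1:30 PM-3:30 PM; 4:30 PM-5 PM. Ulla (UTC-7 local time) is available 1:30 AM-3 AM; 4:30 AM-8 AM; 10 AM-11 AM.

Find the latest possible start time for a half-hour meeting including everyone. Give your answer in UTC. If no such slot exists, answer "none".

none

Xiulan in UTC: 15:00-17:30, 18:30-19:00 (add 7h to convert from UTC-7).
Ana in UTC: 08:30-09:30, 14:30-18:00 (add 7h to convert from UTC-7).
Oona in UTC: 08:00-09:30, 11:30-13:00, 13:30-17:00, 17:30-18:00 (add 2h to convert from UTC-2).
Beatriz in UTC: 08:00-10:00, 12:30-14:00, 14:30-15:00, 16:30-17:00 (add 2h to convert from UTC-2).
Esperanza in UTC: 08:00-13:00, 15:30-17:30, 18:30-19:00 (add 2h to convert from UTC-2).
Ulla in UTC: 08:30-10:00, 11:30-15:00, 17:00-18:00 (add 7h to convert from UTC-7).
Xiulan ∩ Ana: 15:00-17:30.
Xiulan ∩ Ana ∩ Oona: 15:00-17:00.
Xiulan ∩ Ana ∩ Oona ∩ Beatriz: 16:30-17:00.
Xiulan ∩ Ana ∩ Oona ∩ Beatriz ∩ Esperanza: 16:30-17:00.
Xiulan ∩ Ana ∩ Oona ∩ Beatriz ∩ Esperanza ∩ Ulla: ∅.
There is no time when everyone is free.
No common window is at least 30 minutes long.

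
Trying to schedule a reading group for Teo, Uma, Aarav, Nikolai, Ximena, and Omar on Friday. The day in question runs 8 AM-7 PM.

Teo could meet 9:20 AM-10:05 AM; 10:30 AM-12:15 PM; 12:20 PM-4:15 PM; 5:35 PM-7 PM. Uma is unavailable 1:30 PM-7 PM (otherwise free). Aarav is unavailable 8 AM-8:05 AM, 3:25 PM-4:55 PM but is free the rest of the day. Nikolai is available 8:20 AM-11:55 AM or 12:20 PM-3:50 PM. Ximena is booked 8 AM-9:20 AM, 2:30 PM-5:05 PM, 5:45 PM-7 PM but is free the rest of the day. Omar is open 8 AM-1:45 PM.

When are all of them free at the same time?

Teo free: 09:20-10:05, 10:30-12:15, 12:20-16:15, 17:35-19:00.
Uma free: 08:00-13:30 (invert busy blocks within the working day).
Aarav free: 08:05-15:25, 16:55-19:00 (invert busy blocks within the working day).
Nikolai free: 08:20-11:55, 12:20-15:50.
Ximena free: 09:20-14:30, 17:05-17:45 (invert busy blocks within the working day).
Omar free: 08:00-13:45.
Teo ∩ Uma: 09:20-10:05, 10:30-12:15, 12:20-13:30.
Teo ∩ Uma ∩ Aarav: 09:20-10:05, 10:30-12:15, 12:20-13:30.
Teo ∩ Uma ∩ Aarav ∩ Nikolai: 09:20-10:05, 10:30-11:55, 12:20-13:30.
Teo ∩ Uma ∩ Aarav ∩ Nikolai ∩ Ximena: 09:20-10:05, 10:30-11:55, 12:20-13:30.
Teo ∩ Uma ∩ Aarav ∩ Nikolai ∩ Ximena ∩ Omar: 09:20-10:05, 10:30-11:55, 12:20-13:30.
Those are the intersection windows.

09:20-10:05, 10:30-11:55, 12:20-13:30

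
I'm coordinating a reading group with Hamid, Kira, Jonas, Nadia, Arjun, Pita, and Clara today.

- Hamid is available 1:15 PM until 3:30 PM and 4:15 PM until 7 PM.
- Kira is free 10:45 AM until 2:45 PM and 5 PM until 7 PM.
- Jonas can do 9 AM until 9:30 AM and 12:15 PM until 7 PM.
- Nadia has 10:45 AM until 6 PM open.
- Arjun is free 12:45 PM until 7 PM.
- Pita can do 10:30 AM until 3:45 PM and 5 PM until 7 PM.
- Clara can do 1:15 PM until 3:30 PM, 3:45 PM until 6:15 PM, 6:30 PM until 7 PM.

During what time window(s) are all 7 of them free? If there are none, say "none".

Hamid ∩ Kira: 13:15-14:45, 17:00-19:00.
Hamid ∩ Kira ∩ Jonas: 13:15-14:45, 17:00-19:00.
Hamid ∩ Kira ∩ Jonas ∩ Nadia: 13:15-14:45, 17:00-18:00.
Hamid ∩ Kira ∩ Jonas ∩ Nadia ∩ Arjun: 13:15-14:45, 17:00-18:00.
Hamid ∩ Kira ∩ Jonas ∩ Nadia ∩ Arjun ∩ Pita: 13:15-14:45, 17:00-18:00.
Hamid ∩ Kira ∩ Jonas ∩ Nadia ∩ Arjun ∩ Pita ∩ Clara: 13:15-14:45, 17:00-18:00.
So the common availability across everyone is 13:15-14:45, 17:00-18:00.

13:15-14:45, 17:00-18:00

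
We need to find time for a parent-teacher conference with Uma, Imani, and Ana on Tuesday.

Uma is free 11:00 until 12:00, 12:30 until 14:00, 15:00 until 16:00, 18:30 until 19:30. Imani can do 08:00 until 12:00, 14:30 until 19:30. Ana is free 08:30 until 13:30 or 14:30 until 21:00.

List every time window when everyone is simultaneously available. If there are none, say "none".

Uma ∩ Imani: 11:00-12:00, 15:00-16:00, 18:30-19:30.
Uma ∩ Imani ∩ Ana: 11:00-12:00, 15:00-16:00, 18:30-19:30.
Those are the intersection windows.

11:00-12:00, 15:00-16:00, 18:30-19:30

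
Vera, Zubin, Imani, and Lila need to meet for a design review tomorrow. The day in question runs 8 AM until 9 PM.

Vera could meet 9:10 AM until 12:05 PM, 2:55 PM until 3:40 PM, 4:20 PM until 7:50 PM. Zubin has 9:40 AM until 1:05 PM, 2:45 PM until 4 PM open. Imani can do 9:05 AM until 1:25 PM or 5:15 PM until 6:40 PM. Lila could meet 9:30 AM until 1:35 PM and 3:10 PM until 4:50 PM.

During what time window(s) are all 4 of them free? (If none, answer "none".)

09:40-12:05

Vera ∩ Zubin: 09:40-12:05, 14:55-15:40.
Vera ∩ Zubin ∩ Imani: 09:40-12:05.
Vera ∩ Zubin ∩ Imani ∩ Lila: 09:40-12:05.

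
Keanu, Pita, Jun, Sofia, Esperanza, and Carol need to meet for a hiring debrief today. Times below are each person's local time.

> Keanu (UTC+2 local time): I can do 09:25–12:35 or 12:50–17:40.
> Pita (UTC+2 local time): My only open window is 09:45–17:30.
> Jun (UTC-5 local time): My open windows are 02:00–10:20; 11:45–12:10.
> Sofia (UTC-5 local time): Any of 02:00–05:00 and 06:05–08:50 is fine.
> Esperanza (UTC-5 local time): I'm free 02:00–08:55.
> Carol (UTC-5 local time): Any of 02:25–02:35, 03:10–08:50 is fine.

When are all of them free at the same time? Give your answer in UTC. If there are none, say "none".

Keanu in UTC: 07:25-10:35, 10:50-15:40 (subtract 2h to convert from UTC+2).
Pita in UTC: 07:45-15:30 (subtract 2h to convert from UTC+2).
Jun in UTC: 07:00-15:20, 16:45-17:10 (add 5h to convert from UTC-5).
Sofia in UTC: 07:00-10:00, 11:05-13:50 (add 5h to convert from UTC-5).
Esperanza in UTC: 07:00-13:55 (add 5h to convert from UTC-5).
Carol in UTC: 07:25-07:35, 08:10-13:50 (add 5h to convert from UTC-5).
Keanu ∩ Pita: 07:45-10:35, 10:50-15:30.
Keanu ∩ Pita ∩ Jun: 07:45-10:35, 10:50-15:20.
Keanu ∩ Pita ∩ Jun ∩ Sofia: 07:45-10:00, 11:05-13:50.
Keanu ∩ Pita ∩ Jun ∩ Sofia ∩ Esperanza: 07:45-10:00, 11:05-13:50.
Keanu ∩ Pita ∩ Jun ∩ Sofia ∩ Esperanza ∩ Carol: 08:10-10:00, 11:05-13:50.
Those are the intersection windows.

08:10-10:00, 11:05-13:50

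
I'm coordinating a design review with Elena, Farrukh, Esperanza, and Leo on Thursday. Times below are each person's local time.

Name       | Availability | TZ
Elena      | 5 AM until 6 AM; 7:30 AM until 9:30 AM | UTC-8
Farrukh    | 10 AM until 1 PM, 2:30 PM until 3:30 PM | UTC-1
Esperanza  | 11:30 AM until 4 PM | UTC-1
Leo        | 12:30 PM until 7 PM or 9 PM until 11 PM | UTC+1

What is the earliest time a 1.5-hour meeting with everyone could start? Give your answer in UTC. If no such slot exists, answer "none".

none

Elena in UTC: 13:00-14:00, 15:30-17:30 (add 8h to convert from UTC-8).
Farrukh in UTC: 11:00-14:00, 15:30-16:30 (add 1h to convert from UTC-1).
Esperanza in UTC: 12:30-17:00 (add 1h to convert from UTC-1).
Leo in UTC: 11:30-18:00, 20:00-22:00 (subtract 1h to convert from UTC+1).
Elena ∩ Farrukh: 13:00-14:00, 15:30-16:30.
Elena ∩ Farrukh ∩ Esperanza: 13:00-14:00, 15:30-16:30.
Elena ∩ Farrukh ∩ Esperanza ∩ Leo: 13:00-14:00, 15:30-16:30.
So the common availability across everyone is 13:00-14:00, 15:30-16:30.
No common window is at least 90 minutes long.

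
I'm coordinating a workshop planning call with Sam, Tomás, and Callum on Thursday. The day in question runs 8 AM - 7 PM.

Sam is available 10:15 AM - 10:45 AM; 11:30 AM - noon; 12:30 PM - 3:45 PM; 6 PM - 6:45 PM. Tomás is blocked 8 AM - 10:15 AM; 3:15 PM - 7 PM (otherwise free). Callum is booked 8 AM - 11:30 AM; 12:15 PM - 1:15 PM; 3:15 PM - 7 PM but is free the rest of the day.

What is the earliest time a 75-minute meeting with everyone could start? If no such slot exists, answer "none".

13:15

Sam free: 10:15-10:45, 11:30-12:00, 12:30-15:45, 18:00-18:45.
Tomás free: 10:15-15:15 (invert busy blocks within the working day).
Callum free: 11:30-12:15, 13:15-15:15 (invert busy blocks within the working day).
Sam ∩ Tomás: 10:15-10:45, 11:30-12:00, 12:30-15:15.
Sam ∩ Tomás ∩ Callum: 11:30-12:00, 13:15-15:15.
Those are the intersection windows.
The first common window of at least 75 minutes is 13:15-15:15, so the earliest start is 13:15.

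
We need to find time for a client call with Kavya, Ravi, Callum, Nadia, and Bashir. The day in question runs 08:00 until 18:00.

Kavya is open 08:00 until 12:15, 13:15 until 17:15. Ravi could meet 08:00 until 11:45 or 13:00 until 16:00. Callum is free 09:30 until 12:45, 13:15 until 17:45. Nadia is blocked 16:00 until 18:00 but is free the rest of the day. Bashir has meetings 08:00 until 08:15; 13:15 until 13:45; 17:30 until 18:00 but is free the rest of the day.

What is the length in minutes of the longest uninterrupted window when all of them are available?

Kavya free: 08:00-12:15, 13:15-17:15.
Ravi free: 08:00-11:45, 13:00-16:00.
Callum free: 09:30-12:45, 13:15-17:45.
Nadia free: 08:00-16:00 (invert busy blocks within the working day).
Bashir free: 08:15-13:15, 13:45-17:30 (invert busy blocks within the working day).
Kavya ∩ Ravi: 08:00-11:45, 13:15-16:00.
Kavya ∩ Ravi ∩ Callum: 09:30-11:45, 13:15-16:00.
Kavya ∩ Ravi ∩ Callum ∩ Nadia: 09:30-11:45, 13:15-16:00.
Kavya ∩ Ravi ∩ Callum ∩ Nadia ∩ Bashir: 09:30-11:45, 13:45-16:00.
The longest is 09:30-11:45 at 135 minutes.

135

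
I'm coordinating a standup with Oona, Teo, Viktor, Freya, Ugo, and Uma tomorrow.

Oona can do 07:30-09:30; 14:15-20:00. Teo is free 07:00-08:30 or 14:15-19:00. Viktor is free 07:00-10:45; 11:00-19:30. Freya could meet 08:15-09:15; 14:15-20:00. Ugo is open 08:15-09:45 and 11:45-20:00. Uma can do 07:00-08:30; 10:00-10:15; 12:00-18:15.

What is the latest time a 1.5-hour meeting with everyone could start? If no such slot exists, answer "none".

16:45

Oona ∩ Teo: 07:30-08:30, 14:15-19:00.
Oona ∩ Teo ∩ Viktor: 07:30-08:30, 14:15-19:00.
Oona ∩ Teo ∩ Viktor ∩ Freya: 08:15-08:30, 14:15-19:00.
Oona ∩ Teo ∩ Viktor ∩ Freya ∩ Ugo: 08:15-08:30, 14:15-19:00.
Oona ∩ Teo ∩ Viktor ∩ Freya ∩ Ugo ∩ Uma: 08:15-08:30, 14:15-18:15.
The last common window of at least 90 minutes is 14:15-18:15; a 90-minute meeting can start as late as 16:45 and still end by 18:15.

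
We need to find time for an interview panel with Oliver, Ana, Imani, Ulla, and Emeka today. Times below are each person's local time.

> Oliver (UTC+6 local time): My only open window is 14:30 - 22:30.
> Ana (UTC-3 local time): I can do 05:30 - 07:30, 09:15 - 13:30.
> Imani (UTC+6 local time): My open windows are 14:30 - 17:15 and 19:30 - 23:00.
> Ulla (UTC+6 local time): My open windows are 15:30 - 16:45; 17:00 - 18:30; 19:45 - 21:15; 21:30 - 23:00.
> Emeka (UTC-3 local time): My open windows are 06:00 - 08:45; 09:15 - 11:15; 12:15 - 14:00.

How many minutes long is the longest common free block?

Oliver in UTC: 08:30-16:30 (subtract 6h to convert from UTC+6).
Ana in UTC: 08:30-10:30, 12:15-16:30 (add 3h to convert from UTC-3).
Imani in UTC: 08:30-11:15, 13:30-17:00 (subtract 6h to convert from UTC+6).
Ulla in UTC: 09:30-10:45, 11:00-12:30, 13:45-15:15, 15:30-17:00 (subtract 6h to convert from UTC+6).
Emeka in UTC: 09:00-11:45, 12:15-14:15, 15:15-17:00 (add 3h to convert from UTC-3).
Oliver ∩ Ana: 08:30-10:30, 12:15-16:30.
Oliver ∩ Ana ∩ Imani: 08:30-10:30, 13:30-16:30.
Oliver ∩ Ana ∩ Imani ∩ Ulla: 09:30-10:30, 13:45-15:15, 15:30-16:30.
Oliver ∩ Ana ∩ Imani ∩ Ulla ∩ Emeka: 09:30-10:30, 13:45-14:15, 15:30-16:30.
The longest is 09:30-10:30 at 60 minutes.

60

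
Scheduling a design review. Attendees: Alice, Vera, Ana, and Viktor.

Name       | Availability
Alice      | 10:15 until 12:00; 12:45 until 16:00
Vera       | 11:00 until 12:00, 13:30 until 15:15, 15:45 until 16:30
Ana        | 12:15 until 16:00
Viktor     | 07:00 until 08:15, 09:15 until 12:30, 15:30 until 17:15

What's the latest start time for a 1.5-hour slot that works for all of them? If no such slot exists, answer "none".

Alice ∩ Vera: 11:00-12:00, 13:30-15:15, 15:45-16:00.
Alice ∩ Vera ∩ Ana: 13:30-15:15, 15:45-16:00.
Alice ∩ Vera ∩ Ana ∩ Viktor: 15:45-16:00.
No common window is at least 90 minutes long.

none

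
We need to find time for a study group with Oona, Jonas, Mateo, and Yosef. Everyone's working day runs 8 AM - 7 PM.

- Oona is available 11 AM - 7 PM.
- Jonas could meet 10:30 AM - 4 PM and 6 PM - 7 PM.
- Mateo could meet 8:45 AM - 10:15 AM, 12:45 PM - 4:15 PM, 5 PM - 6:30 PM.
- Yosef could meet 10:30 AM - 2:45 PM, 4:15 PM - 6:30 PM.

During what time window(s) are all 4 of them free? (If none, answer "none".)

Oona ∩ Jonas: 11:00-16:00, 18:00-19:00.
Oona ∩ Jonas ∩ Mateo: 12:45-16:00, 18:00-18:30.
Oona ∩ Jonas ∩ Mateo ∩ Yosef: 12:45-14:45, 18:00-18:30.
Those are the intersection windows.

12:45-14:45, 18:00-18:30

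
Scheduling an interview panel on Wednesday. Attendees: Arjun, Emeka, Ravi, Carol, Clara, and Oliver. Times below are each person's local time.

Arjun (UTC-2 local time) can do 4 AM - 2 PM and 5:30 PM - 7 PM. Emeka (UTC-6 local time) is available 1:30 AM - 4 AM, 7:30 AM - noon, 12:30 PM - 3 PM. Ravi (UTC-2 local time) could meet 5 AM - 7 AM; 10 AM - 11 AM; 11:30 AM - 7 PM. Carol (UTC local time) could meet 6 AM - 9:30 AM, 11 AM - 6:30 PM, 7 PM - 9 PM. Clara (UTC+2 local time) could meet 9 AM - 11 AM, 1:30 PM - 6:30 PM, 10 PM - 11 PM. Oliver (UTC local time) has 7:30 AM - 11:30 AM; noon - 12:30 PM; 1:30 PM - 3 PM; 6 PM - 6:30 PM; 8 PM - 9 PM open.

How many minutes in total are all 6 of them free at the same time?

Arjun in UTC: 06:00-16:00, 19:30-21:00 (add 2h to convert from UTC-2).
Emeka in UTC: 07:30-10:00, 13:30-18:00, 18:30-21:00 (add 6h to convert from UTC-6).
Ravi in UTC: 07:00-09:00, 12:00-13:00, 13:30-21:00 (add 2h to convert from UTC-2).
Carol in UTC: 06:00-09:30, 11:00-18:30, 19:00-21:00.
Clara in UTC: 07:00-09:00, 11:30-16:30, 20:00-21:00 (subtract 2h to convert from UTC+2).
Oliver in UTC: 07:30-11:30, 12:00-12:30, 13:30-15:00, 18:00-18:30, 20:00-21:00.
Arjun ∩ Emeka: 07:30-10:00, 13:30-16:00, 19:30-21:00.
Arjun ∩ Emeka ∩ Ravi: 07:30-09:00, 13:30-16:00, 19:30-21:00.
Arjun ∩ Emeka ∩ Ravi ∩ Carol: 07:30-09:00, 13:30-16:00, 19:30-21:00.
Arjun ∩ Emeka ∩ Ravi ∩ Carol ∩ Clara: 07:30-09:00, 13:30-16:00, 20:00-21:00.
Arjun ∩ Emeka ∩ Ravi ∩ Carol ∩ Clara ∩ Oliver: 07:30-09:00, 13:30-15:00, 20:00-21:00.
Summing the common windows: 90 + 90 + 60 = 240 minutes.

240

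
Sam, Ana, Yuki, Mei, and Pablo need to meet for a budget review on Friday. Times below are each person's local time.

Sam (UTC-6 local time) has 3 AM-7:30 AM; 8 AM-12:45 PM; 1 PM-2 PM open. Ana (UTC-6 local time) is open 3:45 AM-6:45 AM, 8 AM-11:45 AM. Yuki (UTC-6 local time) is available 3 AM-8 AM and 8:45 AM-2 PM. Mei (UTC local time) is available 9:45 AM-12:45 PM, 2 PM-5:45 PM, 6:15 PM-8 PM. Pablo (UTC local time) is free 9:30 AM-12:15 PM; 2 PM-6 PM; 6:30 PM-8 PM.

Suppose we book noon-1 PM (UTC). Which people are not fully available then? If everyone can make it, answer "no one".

Sam in UTC: 09:00-13:30, 14:00-18:45, 19:00-20:00 (add 6h to convert from UTC-6).
Ana in UTC: 09:45-12:45, 14:00-17:45 (add 6h to convert from UTC-6).
Yuki in UTC: 09:00-14:00, 14:45-20:00 (add 6h to convert from UTC-6).
Mei in UTC: 09:45-12:45, 14:00-17:45, 18:15-20:00.
Pablo in UTC: 09:30-12:15, 14:00-18:00, 18:30-20:00.
Sam: free for 12:00-13:00. Ana: not fully free for 12:00-13:00. Yuki: free for 12:00-13:00. Mei: not fully free for 12:00-13:00. Pablo: not fully free for 12:00-13:00.

Ana, Mei, Pablo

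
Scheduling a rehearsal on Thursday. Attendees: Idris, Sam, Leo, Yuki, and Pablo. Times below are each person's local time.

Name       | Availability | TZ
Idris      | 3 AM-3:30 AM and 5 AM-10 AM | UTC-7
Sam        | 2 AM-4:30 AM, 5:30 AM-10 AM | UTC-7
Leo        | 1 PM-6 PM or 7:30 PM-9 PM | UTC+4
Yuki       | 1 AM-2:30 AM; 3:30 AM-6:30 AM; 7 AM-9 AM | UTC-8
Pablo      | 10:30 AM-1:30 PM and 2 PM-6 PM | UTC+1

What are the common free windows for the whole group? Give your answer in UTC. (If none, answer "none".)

Idris in UTC: 10:00-10:30, 12:00-17:00 (add 7h to convert from UTC-7).
Sam in UTC: 09:00-11:30, 12:30-17:00 (add 7h to convert from UTC-7).
Leo in UTC: 09:00-14:00, 15:30-17:00 (subtract 4h to convert from UTC+4).
Yuki in UTC: 09:00-10:30, 11:30-14:30, 15:00-17:00 (add 8h to convert from UTC-8).
Pablo in UTC: 09:30-12:30, 13:00-17:00 (subtract 1h to convert from UTC+1).
Idris ∩ Sam: 10:00-10:30, 12:30-17:00.
Idris ∩ Sam ∩ Leo: 10:00-10:30, 12:30-14:00, 15:30-17:00.
Idris ∩ Sam ∩ Leo ∩ Yuki: 10:00-10:30, 12:30-14:00, 15:30-17:00.
Idris ∩ Sam ∩ Leo ∩ Yuki ∩ Pablo: 10:00-10:30, 13:00-14:00, 15:30-17:00.
Those are the intersection windows.

10:00-10:30, 13:00-14:00, 15:30-17:00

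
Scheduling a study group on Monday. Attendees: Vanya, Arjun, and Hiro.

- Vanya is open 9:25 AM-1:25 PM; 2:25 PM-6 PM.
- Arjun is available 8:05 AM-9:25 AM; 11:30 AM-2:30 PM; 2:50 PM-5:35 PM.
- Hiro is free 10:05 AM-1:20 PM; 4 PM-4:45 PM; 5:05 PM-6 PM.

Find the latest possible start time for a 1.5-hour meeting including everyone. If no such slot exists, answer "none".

Vanya ∩ Arjun: 11:30-13:25, 14:25-14:30, 14:50-17:35.
Vanya ∩ Arjun ∩ Hiro: 11:30-13:20, 16:00-16:45, 17:05-17:35.
So the common availability across everyone is 11:30-13:20, 16:00-16:45, 17:05-17:35.
The last common window of at least 90 minutes is 11:30-13:20; a 90-minute meeting can start as late as 11:50 and still end by 13:20.

11:50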